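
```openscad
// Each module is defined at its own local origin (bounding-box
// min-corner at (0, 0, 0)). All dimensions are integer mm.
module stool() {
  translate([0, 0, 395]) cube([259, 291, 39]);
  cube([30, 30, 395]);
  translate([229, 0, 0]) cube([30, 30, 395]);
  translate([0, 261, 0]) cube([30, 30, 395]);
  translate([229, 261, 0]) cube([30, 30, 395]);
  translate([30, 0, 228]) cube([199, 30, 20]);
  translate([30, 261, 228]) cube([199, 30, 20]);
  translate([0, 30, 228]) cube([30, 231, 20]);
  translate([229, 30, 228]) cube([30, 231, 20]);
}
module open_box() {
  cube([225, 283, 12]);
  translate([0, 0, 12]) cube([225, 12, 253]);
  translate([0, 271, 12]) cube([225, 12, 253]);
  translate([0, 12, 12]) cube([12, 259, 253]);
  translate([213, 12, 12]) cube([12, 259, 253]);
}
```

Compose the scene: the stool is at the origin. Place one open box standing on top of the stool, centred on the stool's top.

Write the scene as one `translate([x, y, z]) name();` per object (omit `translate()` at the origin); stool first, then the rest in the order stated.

stool();
translate([17, 4, 434]) open_box();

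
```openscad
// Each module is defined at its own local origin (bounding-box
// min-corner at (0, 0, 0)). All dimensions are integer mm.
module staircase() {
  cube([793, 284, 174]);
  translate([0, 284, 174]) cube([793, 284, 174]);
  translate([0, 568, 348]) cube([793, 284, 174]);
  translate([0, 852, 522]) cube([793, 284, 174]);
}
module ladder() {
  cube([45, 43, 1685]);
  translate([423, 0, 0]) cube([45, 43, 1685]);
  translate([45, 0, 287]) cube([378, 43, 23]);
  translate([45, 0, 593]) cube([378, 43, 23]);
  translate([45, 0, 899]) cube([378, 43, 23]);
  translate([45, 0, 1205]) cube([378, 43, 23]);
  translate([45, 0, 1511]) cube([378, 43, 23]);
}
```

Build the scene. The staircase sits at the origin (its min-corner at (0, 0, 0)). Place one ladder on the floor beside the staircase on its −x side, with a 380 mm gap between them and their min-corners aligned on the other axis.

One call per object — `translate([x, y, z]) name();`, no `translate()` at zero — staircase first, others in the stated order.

staircase();
translate([-848, 0, 0]) ladder();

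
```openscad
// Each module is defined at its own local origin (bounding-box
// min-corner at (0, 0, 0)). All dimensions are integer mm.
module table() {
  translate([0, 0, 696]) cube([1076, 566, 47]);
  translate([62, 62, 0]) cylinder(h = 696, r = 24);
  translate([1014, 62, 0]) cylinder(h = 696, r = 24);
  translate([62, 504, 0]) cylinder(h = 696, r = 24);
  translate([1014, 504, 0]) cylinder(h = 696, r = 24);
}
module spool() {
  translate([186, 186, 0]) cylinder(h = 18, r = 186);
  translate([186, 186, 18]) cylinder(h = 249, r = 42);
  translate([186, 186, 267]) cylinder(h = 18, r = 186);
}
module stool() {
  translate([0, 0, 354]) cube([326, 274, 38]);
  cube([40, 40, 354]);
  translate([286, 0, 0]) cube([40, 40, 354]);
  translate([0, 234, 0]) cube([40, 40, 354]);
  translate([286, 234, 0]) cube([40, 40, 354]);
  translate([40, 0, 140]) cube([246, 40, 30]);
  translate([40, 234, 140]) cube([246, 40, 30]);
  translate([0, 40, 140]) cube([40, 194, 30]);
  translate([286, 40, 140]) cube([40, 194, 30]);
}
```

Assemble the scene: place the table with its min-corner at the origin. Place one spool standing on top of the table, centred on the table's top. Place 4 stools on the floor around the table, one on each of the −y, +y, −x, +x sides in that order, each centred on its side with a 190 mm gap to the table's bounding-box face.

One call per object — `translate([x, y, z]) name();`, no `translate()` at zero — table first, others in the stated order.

table();
translate([352, 97, 743]) spool();
translate([375, -464, 0]) stool();
translate([375, 756, 0]) stool();
translate([-516, 146, 0]) stool();
translate([1266, 146, 0]) stool();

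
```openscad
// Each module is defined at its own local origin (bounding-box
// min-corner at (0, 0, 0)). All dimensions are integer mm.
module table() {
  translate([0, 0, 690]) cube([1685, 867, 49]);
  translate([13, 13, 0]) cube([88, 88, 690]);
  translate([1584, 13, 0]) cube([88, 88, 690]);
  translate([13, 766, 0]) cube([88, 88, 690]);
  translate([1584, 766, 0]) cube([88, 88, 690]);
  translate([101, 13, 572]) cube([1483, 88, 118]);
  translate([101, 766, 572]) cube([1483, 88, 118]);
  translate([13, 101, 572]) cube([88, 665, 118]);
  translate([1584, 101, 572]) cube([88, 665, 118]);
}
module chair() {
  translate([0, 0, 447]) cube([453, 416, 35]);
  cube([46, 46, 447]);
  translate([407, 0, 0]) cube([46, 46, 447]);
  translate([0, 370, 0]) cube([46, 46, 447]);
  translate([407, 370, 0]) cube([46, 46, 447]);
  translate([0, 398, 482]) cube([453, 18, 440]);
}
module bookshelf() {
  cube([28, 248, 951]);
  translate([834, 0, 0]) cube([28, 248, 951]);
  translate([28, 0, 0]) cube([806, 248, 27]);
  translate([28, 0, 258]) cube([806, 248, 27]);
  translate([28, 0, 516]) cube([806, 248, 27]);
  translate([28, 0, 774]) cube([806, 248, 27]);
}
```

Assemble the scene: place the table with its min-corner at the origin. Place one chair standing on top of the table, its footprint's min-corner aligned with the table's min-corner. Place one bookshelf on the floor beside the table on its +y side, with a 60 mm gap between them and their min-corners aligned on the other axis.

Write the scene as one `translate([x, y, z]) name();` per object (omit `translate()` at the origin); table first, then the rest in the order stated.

table();
translate([0, 0, 739]) chair();
translate([0, 927, 0]) bookshelf();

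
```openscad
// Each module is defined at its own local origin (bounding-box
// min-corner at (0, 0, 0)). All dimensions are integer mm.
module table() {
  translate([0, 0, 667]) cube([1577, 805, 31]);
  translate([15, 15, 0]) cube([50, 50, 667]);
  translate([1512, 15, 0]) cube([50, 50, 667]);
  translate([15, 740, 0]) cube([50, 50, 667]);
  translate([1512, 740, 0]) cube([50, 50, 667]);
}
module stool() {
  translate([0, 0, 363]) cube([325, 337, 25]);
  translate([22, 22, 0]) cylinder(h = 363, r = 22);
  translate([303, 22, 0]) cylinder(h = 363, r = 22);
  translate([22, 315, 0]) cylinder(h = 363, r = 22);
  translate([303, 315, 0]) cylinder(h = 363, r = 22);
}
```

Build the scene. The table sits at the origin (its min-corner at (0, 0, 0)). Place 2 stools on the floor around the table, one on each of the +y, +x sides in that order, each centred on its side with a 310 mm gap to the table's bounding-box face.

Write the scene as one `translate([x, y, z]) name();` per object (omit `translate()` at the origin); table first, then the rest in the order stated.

table();
translate([626, 1115, 0]) stool();
translate([1887, 234, 0]) stool();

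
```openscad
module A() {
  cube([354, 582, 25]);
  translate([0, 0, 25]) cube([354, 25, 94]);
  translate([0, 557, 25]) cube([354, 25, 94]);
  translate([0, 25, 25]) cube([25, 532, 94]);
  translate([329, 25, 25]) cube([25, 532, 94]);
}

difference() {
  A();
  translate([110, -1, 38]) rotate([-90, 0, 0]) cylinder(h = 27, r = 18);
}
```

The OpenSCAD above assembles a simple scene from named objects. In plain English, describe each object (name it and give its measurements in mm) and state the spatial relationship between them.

A is an open-topped rectangular box: outside dimensions 354×582×119 mm, with a uniform wall and base thickness of 25 mm. The base is a full 354×582 slab on the floor; four walls sit on top of the base. The front and back walls (the −y and +y sides) span the full width; the two side walls fit between them.

The open box has a circular hole of radius 18 mm through its front wall, centred at (x = 110, z = 38).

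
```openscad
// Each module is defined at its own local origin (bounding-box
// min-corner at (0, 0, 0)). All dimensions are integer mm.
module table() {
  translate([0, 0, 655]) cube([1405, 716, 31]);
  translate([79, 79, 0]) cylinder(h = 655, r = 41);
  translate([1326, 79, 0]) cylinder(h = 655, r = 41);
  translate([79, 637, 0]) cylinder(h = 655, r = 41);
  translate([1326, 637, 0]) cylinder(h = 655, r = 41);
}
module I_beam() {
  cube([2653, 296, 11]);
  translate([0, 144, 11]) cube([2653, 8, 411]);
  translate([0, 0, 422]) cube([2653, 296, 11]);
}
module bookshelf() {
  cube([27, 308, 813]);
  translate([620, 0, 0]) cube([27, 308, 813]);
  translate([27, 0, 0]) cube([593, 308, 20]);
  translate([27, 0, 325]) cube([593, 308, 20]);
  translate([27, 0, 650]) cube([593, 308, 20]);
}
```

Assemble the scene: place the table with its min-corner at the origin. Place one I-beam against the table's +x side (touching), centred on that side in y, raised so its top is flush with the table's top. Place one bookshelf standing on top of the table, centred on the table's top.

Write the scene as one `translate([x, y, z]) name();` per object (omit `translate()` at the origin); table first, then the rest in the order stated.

table();
translate([1405, 210, 253]) I_beam();
translate([379, 204, 686]) bookshelf();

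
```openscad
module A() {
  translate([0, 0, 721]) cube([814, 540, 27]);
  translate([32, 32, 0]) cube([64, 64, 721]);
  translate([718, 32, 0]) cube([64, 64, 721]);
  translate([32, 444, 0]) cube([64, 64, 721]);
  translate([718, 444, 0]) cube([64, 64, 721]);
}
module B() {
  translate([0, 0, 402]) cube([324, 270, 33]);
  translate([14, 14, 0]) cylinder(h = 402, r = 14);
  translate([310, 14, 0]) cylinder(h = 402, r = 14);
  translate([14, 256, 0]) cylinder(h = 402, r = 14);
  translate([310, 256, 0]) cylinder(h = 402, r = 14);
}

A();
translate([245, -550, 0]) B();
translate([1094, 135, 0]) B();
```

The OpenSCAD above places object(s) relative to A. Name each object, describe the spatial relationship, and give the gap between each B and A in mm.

Each stool's nearest face is 280 mm from the table's bounding box.

A is a table. B is a stool. Two stools sit around the table at the −y, +x sides. The gap between each stool and the table is 280 mm.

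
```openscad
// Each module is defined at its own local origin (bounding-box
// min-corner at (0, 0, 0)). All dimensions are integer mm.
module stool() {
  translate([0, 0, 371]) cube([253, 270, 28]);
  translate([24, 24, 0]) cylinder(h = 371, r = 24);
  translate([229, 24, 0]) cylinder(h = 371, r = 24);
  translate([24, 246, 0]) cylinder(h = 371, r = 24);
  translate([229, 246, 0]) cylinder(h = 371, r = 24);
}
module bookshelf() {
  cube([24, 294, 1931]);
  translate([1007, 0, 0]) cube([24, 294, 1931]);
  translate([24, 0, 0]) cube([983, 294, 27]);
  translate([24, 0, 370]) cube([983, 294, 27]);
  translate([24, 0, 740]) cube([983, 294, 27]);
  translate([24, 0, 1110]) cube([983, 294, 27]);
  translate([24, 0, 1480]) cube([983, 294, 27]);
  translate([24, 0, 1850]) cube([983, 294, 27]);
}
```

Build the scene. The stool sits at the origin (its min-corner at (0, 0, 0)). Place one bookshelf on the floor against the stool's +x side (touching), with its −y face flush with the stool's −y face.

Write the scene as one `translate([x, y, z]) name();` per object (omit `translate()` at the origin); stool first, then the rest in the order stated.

stool();
translate([253, 0, 0]) bookshelf();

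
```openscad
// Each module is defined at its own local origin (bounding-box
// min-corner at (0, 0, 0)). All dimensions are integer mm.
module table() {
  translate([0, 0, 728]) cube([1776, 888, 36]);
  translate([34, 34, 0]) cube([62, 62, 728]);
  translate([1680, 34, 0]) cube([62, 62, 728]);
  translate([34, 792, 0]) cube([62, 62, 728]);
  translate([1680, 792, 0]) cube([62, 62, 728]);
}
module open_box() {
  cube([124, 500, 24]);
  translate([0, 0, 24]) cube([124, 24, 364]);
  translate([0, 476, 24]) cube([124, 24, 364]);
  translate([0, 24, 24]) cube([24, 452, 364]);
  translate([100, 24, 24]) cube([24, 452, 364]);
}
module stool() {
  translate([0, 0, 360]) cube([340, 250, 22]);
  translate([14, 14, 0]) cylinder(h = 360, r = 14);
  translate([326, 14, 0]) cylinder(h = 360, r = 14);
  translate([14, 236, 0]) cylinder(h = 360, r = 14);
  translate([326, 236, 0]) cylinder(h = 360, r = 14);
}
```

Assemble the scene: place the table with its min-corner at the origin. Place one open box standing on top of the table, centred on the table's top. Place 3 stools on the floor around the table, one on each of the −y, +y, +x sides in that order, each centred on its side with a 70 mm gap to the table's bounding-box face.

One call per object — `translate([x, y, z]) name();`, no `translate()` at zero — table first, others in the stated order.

table();
translate([826, 194, 764]) open_box();
translate([718, -320, 0]) stool();
translate([718, 958, 0]) stool();
translate([1846, 319, 0]) stool();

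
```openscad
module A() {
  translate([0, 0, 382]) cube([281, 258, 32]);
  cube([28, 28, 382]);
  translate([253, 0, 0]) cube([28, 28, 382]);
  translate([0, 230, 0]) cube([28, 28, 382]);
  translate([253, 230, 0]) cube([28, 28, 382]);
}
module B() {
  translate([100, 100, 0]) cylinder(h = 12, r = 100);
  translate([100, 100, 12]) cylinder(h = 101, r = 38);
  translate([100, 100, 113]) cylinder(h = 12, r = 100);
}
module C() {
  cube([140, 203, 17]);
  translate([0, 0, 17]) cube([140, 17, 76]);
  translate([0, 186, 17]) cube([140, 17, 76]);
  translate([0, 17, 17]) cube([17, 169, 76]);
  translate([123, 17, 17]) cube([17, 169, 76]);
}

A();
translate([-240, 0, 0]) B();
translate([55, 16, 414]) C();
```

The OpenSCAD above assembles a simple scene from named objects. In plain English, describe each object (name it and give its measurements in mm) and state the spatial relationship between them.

A is a four-legged stool. The seat is a 281×258×32 mm slab whose top surface is at z = 414 mm; four square legs, each 28×28 mm in cross-section, run from the floor (z = 0) to the underside of the seat, each flush with a corner of the seat.

B is a spool: two coaxial disc flanges of radius 100 mm and thickness 12 mm, joined by a core cylinder of radius 38 mm and height 101 mm. The lower flange rests on z = 0 and the three cylinders share a vertical axis.

C is an open-topped rectangular box: outside dimensions 140×203×93 mm, with a uniform wall and base thickness of 17 mm. The base is a full 140×203 slab on the floor; four walls sit on top of the base. The front and back walls (the −y and +y sides) span the full width; the two side walls fit between them.

The spool is on the floor beside the stool on its −x side. The open box is on top of the stool.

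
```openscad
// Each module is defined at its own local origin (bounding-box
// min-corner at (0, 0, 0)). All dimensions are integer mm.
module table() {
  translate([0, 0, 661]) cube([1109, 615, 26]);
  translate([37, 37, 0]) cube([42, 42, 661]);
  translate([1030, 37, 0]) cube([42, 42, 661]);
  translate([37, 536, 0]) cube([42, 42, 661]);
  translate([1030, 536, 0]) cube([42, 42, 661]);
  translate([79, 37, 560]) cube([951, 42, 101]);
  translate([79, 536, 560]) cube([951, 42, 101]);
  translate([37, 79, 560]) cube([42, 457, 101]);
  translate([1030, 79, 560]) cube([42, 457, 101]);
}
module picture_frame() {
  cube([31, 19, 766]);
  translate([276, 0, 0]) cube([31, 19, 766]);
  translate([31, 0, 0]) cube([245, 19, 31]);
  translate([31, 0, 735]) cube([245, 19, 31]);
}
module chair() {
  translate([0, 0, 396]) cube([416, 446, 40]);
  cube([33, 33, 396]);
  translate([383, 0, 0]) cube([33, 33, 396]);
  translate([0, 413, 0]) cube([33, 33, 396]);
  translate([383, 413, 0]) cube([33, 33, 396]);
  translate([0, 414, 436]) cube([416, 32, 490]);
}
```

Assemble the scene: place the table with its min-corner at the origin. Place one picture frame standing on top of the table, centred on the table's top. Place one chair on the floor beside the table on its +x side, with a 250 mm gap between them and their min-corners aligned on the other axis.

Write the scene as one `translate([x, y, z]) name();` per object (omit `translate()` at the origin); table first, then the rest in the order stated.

table();
translate([401, 298, 687]) picture_frame();
translate([1359, 0, 0]) chair();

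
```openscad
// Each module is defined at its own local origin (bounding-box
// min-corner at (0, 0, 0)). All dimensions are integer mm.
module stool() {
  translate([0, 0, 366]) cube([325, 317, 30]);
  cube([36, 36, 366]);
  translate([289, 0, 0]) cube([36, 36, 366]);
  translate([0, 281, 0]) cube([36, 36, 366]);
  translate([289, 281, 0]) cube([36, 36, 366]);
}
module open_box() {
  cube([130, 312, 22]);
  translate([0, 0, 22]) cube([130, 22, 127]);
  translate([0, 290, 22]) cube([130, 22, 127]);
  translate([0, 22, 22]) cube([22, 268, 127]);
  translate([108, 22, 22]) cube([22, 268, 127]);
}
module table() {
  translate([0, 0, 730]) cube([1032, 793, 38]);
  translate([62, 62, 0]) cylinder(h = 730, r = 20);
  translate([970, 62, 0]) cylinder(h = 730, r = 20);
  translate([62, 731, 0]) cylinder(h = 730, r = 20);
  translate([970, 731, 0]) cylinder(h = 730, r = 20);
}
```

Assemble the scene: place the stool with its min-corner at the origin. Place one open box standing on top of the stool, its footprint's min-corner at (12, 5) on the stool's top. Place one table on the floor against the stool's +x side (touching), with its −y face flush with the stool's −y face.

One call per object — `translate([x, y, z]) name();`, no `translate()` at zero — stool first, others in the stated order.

stool();
translate([12, 5, 396]) open_box();
translate([325, 0, 0]) table();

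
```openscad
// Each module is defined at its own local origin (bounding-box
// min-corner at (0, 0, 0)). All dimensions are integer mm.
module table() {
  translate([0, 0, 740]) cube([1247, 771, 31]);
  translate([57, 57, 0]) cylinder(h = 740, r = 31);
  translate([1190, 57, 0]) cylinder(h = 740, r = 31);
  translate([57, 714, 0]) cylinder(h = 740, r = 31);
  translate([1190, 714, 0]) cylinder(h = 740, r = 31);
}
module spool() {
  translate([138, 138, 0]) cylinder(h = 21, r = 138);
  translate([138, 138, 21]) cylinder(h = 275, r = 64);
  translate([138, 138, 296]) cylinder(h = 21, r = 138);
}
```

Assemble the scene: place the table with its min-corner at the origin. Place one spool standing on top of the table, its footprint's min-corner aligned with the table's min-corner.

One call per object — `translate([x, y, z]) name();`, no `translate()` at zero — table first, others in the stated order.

table();
translate([0, 0, 771]) spool();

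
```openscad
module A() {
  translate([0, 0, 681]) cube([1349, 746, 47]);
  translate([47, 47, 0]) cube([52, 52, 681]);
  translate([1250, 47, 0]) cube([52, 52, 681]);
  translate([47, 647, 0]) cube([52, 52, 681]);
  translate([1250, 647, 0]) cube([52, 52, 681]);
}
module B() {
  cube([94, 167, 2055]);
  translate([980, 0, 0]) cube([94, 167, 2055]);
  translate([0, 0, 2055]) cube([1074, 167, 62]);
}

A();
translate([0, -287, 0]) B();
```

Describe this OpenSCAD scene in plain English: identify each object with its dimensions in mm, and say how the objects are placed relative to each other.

A is a table with a 1349×746 mm rectangular top, 47 mm thick, top surface at z = 728 mm, supported by four 52×52 mm square legs, each inset 47 mm from the nearest pair of top edges, running from the floor.

B is a rectangular door frame: two vertical jambs of 94×167 mm section, 2055 mm tall, with a clear opening 886 mm wide between their inner faces. A header 62 mm tall and 167 mm deep lies on top of the jambs and spans the full outside width.

The door frame is on the floor beside the table on its −y side.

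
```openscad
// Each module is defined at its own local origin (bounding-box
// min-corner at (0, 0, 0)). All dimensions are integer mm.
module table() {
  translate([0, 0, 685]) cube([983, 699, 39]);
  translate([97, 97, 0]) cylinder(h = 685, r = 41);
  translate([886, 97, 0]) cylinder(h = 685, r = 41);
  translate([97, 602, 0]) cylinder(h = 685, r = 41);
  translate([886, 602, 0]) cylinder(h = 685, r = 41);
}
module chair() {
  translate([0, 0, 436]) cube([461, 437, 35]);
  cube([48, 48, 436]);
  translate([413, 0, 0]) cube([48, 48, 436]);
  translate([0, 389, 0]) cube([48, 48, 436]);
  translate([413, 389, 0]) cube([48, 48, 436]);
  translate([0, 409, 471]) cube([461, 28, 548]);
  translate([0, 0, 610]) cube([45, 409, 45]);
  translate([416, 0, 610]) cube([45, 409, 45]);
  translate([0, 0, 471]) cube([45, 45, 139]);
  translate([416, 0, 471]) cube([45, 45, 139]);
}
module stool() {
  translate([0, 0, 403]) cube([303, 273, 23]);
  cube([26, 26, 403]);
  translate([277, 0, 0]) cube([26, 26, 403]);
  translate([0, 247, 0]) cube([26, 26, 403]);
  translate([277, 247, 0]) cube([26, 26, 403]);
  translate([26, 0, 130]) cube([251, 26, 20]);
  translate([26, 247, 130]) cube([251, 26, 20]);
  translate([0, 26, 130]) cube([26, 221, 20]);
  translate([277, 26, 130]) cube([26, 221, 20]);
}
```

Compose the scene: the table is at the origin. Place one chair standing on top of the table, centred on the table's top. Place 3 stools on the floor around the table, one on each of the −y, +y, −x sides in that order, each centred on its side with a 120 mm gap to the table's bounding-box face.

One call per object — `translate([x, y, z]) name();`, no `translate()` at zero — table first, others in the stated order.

table();
translate([261, 131, 724]) chair();
translate([340, -393, 0]) stool();
translate([340, 819, 0]) stool();
translate([-423, 213, 0]) stool();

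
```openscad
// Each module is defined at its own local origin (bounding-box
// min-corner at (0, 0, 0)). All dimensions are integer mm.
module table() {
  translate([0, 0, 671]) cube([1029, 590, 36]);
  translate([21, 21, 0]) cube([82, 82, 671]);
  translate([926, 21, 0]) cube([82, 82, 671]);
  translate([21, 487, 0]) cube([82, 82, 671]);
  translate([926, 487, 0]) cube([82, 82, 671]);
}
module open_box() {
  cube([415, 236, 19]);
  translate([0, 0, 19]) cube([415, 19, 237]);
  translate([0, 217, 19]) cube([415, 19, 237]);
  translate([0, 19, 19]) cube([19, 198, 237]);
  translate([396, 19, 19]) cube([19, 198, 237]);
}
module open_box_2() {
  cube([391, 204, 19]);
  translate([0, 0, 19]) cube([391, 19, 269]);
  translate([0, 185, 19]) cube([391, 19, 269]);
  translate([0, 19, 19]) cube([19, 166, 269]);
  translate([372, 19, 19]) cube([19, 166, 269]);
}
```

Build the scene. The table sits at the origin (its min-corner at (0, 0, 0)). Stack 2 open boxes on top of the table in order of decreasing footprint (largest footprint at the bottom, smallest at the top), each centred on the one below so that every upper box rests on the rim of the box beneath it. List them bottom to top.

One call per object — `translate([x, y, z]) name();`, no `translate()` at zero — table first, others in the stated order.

table();
translate([307, 177, 707]) open_box();
translate([319, 193, 963]) open_box_2();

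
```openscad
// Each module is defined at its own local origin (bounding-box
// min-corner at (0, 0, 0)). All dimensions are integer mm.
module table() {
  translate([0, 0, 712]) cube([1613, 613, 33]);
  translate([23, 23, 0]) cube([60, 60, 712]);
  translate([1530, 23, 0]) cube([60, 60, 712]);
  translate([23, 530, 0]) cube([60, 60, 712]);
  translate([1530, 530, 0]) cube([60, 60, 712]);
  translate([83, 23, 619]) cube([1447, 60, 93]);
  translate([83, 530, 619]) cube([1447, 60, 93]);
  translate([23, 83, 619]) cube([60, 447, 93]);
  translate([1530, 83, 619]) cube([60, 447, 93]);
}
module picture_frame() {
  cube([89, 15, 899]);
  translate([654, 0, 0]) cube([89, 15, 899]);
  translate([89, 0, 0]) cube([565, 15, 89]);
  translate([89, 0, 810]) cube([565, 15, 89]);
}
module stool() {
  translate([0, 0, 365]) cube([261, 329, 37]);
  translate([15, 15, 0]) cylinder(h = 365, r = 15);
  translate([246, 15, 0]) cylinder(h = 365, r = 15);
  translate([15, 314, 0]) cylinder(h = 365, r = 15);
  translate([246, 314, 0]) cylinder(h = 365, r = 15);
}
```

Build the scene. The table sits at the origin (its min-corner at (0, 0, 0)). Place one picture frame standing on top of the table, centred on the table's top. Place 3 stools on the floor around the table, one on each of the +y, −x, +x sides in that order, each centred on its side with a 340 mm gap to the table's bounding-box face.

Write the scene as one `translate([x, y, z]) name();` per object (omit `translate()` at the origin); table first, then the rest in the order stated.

table();
translate([435, 299, 745]) picture_frame();
translate([676, 953, 0]) stool();
translate([-601, 142, 0]) stool();
translate([1953, 142, 0]) stool();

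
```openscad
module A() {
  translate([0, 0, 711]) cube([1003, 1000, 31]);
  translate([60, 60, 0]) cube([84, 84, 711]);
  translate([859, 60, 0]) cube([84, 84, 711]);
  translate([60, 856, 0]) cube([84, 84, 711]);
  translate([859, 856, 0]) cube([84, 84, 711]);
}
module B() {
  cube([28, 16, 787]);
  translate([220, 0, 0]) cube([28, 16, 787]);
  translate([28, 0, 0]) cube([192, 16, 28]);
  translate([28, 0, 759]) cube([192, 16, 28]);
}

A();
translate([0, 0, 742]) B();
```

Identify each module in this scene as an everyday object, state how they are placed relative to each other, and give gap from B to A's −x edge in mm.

The picture frame's min-x is at 0; the table's min-x is 0; gap = 0 mm.

A is a table. B is a picture frame. The picture frame is on top of the table. The gap from the picture frame to the table's −x edge is 0 mm.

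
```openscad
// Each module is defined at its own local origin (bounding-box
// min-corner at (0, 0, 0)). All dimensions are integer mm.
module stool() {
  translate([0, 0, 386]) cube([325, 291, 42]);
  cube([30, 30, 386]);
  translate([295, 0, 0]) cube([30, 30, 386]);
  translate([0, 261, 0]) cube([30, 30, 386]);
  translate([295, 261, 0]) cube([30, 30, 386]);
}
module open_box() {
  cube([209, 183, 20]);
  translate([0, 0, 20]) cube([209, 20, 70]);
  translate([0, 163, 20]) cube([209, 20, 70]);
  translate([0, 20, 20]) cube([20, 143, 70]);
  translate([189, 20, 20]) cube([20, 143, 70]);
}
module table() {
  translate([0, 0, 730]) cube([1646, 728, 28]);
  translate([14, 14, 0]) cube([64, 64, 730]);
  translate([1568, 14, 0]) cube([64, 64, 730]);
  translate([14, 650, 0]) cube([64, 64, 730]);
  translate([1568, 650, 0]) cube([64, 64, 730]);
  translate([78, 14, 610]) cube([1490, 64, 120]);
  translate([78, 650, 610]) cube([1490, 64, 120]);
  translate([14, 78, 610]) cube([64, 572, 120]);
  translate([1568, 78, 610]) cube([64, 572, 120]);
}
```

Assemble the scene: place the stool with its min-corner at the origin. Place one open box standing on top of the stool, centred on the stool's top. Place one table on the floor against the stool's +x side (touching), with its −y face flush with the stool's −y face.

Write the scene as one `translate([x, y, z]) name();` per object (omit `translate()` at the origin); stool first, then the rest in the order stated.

stool();
translate([58, 54, 428]) open_box();
translate([325, 0, 0]) table();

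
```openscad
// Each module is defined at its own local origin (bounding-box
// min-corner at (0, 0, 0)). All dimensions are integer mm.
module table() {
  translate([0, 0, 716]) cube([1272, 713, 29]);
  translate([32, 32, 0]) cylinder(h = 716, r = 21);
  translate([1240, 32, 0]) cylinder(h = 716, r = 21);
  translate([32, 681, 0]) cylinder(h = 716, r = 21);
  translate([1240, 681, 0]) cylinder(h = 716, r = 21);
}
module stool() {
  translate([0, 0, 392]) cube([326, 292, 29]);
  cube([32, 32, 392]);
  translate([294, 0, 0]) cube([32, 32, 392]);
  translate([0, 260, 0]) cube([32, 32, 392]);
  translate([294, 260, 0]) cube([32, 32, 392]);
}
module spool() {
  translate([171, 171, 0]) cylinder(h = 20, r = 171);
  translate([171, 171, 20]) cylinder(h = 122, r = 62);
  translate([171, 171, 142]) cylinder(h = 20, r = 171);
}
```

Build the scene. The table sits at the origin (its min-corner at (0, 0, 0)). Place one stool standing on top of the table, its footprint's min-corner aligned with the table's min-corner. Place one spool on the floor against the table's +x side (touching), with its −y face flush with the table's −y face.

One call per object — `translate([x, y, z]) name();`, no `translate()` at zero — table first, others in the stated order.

table();
translate([0, 0, 745]) stool();
translate([1272, 0, 0]) spool();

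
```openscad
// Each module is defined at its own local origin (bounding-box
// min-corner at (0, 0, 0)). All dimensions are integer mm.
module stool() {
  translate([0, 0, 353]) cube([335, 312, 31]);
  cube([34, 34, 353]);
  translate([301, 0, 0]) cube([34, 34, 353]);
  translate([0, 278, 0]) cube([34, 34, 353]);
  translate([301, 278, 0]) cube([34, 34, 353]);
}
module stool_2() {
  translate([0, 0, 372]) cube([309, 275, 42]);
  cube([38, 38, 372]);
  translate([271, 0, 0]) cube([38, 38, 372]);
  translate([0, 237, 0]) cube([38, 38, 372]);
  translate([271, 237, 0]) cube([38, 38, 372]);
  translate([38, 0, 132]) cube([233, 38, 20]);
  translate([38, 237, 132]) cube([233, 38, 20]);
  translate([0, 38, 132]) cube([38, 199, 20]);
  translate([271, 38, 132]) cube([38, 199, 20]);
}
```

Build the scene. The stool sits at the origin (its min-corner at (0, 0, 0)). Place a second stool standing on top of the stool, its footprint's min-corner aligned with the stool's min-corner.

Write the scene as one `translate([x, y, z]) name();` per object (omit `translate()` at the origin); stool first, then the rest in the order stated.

stool();
translate([0, 0, 384]) stool_2();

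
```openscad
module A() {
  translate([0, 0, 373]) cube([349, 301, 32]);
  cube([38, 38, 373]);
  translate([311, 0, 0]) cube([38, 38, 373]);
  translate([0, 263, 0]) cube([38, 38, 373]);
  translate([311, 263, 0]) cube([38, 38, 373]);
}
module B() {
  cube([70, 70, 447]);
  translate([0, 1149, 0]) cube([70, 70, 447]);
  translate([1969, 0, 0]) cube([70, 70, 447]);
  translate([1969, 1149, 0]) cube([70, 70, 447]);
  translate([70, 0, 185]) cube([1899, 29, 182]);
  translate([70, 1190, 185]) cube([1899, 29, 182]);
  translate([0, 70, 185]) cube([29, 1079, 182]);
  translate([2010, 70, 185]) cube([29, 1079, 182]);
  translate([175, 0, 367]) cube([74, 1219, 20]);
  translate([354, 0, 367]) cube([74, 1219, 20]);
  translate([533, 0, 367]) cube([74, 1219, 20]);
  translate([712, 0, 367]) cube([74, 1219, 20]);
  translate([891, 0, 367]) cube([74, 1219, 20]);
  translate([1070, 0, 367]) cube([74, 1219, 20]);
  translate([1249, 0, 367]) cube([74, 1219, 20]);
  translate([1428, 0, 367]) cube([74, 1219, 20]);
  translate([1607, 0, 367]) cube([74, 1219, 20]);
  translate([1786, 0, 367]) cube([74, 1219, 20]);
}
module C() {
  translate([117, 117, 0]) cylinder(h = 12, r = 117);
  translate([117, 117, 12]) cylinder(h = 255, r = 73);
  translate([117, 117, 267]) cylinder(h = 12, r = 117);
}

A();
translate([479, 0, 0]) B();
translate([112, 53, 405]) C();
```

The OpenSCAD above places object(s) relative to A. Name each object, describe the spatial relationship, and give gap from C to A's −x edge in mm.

The spool's min-x is at 112; the stool's min-x is 0; gap = 112 mm.

A is a stool. B is a bed frame. C is a spool. The bed frame is on the floor beside the stool on its +x side. The spool is on top of the stool. The gap from the spool to the stool's −x edge is 112 mm.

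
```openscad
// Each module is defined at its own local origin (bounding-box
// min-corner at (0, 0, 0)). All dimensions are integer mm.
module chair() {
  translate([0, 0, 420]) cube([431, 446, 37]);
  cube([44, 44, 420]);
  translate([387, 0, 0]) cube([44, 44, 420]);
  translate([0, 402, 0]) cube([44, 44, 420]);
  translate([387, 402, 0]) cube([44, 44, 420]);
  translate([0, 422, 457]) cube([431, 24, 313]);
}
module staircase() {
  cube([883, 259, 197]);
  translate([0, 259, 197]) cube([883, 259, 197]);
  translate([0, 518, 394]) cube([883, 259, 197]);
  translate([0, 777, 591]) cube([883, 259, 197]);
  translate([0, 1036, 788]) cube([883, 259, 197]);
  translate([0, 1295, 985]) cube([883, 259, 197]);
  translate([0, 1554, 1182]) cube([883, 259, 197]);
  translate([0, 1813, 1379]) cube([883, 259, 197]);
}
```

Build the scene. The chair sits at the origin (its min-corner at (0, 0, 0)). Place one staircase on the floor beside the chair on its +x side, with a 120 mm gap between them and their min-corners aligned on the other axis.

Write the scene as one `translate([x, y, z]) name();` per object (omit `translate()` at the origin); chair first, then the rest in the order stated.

chair();
translate([551, 0, 0]) staircase();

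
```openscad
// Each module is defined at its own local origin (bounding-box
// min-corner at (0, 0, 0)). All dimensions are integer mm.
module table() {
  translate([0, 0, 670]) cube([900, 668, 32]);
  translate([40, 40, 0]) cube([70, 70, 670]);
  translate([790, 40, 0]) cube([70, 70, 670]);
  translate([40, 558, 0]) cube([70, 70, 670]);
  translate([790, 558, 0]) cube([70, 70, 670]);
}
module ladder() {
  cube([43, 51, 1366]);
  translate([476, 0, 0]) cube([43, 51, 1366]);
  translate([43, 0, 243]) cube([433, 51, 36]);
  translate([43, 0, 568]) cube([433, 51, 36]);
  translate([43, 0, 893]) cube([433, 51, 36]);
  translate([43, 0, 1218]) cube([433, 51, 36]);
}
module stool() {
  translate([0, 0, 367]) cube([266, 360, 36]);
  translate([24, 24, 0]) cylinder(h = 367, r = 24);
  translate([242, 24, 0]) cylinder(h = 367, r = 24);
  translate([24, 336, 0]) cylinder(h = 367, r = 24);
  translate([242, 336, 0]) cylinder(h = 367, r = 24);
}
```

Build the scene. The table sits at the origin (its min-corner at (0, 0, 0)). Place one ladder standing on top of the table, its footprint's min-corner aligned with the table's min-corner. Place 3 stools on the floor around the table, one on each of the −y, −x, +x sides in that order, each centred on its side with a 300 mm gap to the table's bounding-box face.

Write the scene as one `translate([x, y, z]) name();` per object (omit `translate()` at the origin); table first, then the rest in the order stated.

table();
translate([0, 0, 702]) ladder();
translate([317, -660, 0]) stool();
translate([-566, 154, 0]) stool();
translate([1200, 154, 0]) stool();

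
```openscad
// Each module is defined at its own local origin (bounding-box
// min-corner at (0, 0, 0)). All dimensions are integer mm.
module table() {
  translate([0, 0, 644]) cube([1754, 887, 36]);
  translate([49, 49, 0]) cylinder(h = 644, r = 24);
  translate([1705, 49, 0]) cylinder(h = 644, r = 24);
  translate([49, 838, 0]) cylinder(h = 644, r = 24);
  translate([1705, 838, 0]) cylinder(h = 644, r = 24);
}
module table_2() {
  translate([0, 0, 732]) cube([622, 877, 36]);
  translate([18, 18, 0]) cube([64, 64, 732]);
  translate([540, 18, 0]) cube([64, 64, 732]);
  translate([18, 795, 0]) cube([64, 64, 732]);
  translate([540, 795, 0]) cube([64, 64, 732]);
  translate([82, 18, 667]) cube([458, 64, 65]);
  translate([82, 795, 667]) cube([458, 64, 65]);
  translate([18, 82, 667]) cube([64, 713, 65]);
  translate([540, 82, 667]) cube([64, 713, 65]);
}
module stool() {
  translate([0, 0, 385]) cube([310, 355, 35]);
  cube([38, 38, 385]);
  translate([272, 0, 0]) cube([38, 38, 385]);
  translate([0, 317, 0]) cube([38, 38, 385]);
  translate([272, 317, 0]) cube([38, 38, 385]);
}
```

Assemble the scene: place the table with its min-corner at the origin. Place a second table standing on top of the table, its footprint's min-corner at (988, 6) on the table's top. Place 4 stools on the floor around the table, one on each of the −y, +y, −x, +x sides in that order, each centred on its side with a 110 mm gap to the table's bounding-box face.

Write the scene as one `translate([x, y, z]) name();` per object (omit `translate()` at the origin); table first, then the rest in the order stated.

table();
translate([988, 6, 680]) table_2();
translate([722, -465, 0]) stool();
translate([722, 997, 0]) stool();
translate([-420, 266, 0]) stool();
translate([1864, 266, 0]) stool();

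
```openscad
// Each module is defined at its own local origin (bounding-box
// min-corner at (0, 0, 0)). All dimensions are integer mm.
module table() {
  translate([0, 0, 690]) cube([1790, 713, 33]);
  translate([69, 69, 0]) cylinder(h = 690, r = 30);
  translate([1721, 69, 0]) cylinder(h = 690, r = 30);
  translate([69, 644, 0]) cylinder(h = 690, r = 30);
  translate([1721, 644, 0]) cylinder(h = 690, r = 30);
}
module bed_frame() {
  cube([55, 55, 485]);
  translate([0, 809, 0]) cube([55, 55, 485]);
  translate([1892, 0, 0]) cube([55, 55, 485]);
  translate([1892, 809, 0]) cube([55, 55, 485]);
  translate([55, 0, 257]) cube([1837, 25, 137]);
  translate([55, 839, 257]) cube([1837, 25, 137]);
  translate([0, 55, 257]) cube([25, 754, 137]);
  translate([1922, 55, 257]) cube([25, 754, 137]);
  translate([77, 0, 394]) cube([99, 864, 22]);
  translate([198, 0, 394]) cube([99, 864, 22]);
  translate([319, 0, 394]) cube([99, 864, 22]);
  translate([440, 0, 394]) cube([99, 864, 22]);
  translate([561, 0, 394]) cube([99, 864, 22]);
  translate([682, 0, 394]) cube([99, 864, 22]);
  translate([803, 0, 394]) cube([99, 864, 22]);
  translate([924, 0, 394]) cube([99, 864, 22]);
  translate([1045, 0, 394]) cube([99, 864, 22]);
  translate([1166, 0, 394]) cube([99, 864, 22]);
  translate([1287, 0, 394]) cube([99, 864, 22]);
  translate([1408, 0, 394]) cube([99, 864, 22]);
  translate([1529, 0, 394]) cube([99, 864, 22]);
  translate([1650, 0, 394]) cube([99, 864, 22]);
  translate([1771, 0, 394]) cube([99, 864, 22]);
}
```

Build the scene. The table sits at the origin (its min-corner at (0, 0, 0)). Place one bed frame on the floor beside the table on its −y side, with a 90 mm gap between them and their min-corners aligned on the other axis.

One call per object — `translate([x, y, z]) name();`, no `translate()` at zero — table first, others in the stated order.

table();
translate([0, -954, 0]) bed_frame();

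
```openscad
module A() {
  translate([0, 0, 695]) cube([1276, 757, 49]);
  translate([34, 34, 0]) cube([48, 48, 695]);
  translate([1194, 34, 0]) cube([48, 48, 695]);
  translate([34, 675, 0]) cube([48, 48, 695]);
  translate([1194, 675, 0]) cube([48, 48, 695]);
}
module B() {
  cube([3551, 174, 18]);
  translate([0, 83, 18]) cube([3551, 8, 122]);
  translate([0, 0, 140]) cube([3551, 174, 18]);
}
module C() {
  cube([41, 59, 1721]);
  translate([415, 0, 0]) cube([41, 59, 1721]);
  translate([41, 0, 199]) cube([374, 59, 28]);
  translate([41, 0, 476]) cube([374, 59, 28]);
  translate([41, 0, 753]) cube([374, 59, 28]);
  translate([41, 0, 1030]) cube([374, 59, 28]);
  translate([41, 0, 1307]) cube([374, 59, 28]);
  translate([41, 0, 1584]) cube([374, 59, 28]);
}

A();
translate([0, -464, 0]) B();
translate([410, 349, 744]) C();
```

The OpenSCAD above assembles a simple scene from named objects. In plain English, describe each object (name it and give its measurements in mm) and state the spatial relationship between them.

A is a rectangular dining table. The top is 1276×757×49 mm with its upper surface at z = 744 mm. It stands on four 48×48 mm square legs, each inset 34 mm from the nearest pair of top edges, running from the floor to the underside of the top.

B is an I-beam lying along x, 3551 mm long. Overall section height 158 mm. Two flanges 174 mm wide (y) and 18 mm thick, one on the floor and one at the top; a web 8 mm thick runs between them, centred on the flange width.

C is a straight ladder. Two 41×59 mm vertical rails, 1721 mm tall, stand 456 mm apart (outside-to-outside) with their front faces coplanar on the −y side. 6 rungs, each 59 mm deep and 28 mm tall, span between the inner faces of the rails, front faces flush with the rails. The lowest rung's underside is at z = 199 mm and rungs are spaced 277 mm apart (underside to underside).

The I-beam is on the floor beside the table on its −y side. The ladder is on top of the table, centred.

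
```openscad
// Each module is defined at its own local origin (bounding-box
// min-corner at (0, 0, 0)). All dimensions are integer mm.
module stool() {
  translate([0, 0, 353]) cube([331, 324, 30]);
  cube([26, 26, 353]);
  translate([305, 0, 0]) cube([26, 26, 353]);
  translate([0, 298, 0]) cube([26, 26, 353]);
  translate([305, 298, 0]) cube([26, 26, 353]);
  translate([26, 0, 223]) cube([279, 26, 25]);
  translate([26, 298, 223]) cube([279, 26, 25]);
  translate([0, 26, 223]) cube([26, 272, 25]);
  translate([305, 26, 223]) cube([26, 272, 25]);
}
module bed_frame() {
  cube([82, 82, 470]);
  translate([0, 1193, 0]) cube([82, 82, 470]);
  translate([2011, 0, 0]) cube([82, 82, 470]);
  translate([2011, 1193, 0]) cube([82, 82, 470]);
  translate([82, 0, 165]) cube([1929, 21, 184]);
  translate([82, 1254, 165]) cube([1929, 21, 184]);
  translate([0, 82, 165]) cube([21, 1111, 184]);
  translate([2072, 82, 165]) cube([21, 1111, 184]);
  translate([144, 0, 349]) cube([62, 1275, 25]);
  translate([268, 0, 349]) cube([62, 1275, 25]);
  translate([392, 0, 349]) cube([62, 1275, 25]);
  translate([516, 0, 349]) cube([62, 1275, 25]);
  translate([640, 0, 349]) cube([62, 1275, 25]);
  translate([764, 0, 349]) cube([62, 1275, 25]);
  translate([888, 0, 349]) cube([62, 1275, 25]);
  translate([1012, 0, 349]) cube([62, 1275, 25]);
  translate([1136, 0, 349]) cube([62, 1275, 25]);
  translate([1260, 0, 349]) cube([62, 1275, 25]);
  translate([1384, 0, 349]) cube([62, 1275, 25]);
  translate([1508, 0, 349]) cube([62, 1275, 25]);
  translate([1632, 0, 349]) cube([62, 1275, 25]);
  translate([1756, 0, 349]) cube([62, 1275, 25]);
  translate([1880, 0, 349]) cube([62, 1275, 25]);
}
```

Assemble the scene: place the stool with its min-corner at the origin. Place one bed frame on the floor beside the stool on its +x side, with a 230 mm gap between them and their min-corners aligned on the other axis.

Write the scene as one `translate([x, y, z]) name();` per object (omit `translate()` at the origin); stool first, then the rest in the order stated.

stool();
translate([561, 0, 0]) bed_frame();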